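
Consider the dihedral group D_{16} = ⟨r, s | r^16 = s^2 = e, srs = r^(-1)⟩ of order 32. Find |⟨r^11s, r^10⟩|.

16

|⟨r^11s⟩| = 2 and |⟨r^10⟩| = 8, so |H| is a multiple of lcm(2, 8) = 8 and divides |G| = 32.
Closing under the operation: H = {e, r^2, r^4, r^6, r^8, r^10, r^12, r^14, rs, r^3s, r^5s, r^7s, r^9s, r^11s, r^13s, r^15s}, so |H| = 16.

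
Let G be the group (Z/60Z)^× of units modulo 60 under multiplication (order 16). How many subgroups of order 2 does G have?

|G| = 16 and 2 | 16, so subgroups of order 2 are possible by Lagrange.
The subgroups of order 2 are: {1, 11}; {1, 19}; {1, 29}; {1, 31}; … (7 in all).
So G has 7 subgroups of order 2.

7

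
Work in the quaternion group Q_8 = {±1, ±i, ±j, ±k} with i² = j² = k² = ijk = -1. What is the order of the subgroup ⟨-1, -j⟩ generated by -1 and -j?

4

|⟨-1⟩| = 2 and |⟨-j⟩| = 4, so |H| is a multiple of lcm(2, 4) = 4 and divides |G| = 8.
Closing under the operation: H = {1, -1, j, -j}, so |H| = 4.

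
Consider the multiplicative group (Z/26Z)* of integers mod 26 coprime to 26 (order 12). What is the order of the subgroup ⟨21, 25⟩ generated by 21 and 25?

4

|⟨21⟩| = 4 and |⟨25⟩| = 2, so |H| is a multiple of lcm(4, 2) = 4 and divides |G| = 12.
Closing under the operation: H = {1, 5, 21, 25}, so |H| = 4.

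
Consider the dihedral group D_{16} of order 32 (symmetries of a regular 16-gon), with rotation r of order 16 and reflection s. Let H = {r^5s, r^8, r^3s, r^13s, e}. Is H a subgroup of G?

No

|H| = 5 does not divide |G| = 32, so by Lagrange H is not a subgroup.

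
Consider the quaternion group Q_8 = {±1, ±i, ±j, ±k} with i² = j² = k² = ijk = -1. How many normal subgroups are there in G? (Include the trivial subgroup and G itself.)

6

G has 6 subgroups. Checking conjugation-invariance by order — order 1: 1/1 normal; order 2: 1/1 normal; order 4: 3/3 normal; order 8: 1/1 normal.
Total normal subgroups: 6.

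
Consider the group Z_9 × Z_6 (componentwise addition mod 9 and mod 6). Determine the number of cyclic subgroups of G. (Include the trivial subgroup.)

16

A cyclic subgroup of order d is generated by each of its φ(d) elements of order d, so the cyclic subgroups of order d number (#elements of order d)/φ(d).
Cyclic subgroups by order — order 1: 1; order 2: 1; order 3: 4; order 6: 4; order 9: 3; order 18: 3.
Total: 16.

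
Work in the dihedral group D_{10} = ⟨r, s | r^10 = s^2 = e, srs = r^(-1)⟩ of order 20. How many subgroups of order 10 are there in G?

|G| = 20 and 10 | 20, so subgroups of order 10 are possible by Lagrange.
The subgroups of order 10 are: {e, r, r^2, r^3, r^4, r^5, r^6, r^7, r^8, r^9}; {e, r^2, r^4, r^6, r^8, s, r^2s, r^4s, r^6s, r^8s}; {e, r^2, r^4, r^6, r^8, rs, r^3s, r^5s, r^7s, r^9s}.
So G has 3 subgroups of order 10.

3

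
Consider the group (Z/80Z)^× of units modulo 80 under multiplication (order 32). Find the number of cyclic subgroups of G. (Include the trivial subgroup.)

Each element a generates a cyclic subgroup ⟨a⟩; distinct elements may generate the same one (a cyclic group of order d has φ(d) generators).
Cyclic subgroups by order — order 1: 1; order 2: 7; order 4: 12.
Total: 20.

20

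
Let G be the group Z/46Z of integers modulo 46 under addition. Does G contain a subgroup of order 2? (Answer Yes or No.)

2 | 46. A subgroup of order 2 is {0, 23}.

Yes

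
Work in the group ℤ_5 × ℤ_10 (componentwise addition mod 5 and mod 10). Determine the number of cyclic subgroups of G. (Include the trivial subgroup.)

Group the elements of G by the cyclic subgroup they generate; each cyclic subgroup of order d accounts for φ(d) elements.
Cyclic subgroups by order — order 1: 1; order 2: 1; order 5: 6; order 10: 6.
Total: 14.

14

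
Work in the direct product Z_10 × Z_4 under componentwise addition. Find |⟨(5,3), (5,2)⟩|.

|⟨(5,3)⟩| = 4 and |⟨(5,2)⟩| = 2, so |H| is a multiple of lcm(4, 2) = 4 and divides |G| = 40.
Closing under the operation: H = {(0,0), (0,1), (0,2), (0,3), (5,0), (5,1), (5,2), (5,3)}, so |H| = 8.

8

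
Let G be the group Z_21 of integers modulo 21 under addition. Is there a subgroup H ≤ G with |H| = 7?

Yes

7 | 21. A subgroup of order 7 is {0, 3, 6, 9, 12, 15, 18}.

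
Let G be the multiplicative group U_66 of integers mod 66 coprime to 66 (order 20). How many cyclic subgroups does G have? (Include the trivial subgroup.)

A cyclic subgroup of order d is generated by each of its φ(d) elements of order d, so the cyclic subgroups of order d number (#elements of order d)/φ(d).
Cyclic subgroups by order — order 1: 1; order 2: 3; order 5: 1; order 10: 3.
Total: 8.

8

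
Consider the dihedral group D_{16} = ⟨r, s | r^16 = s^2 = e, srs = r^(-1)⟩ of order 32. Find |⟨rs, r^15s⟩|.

|⟨rs⟩| = 2 and |⟨r^15s⟩| = 2, so |H| is a multiple of lcm(2, 2) = 2 and divides |G| = 32.
Closing under the operation: H = {e, r^2, r^4, r^6, r^8, r^10, r^12, r^14, rs, r^3s, r^5s, r^7s, r^9s, r^11s, r^13s, r^15s}, so |H| = 16.

16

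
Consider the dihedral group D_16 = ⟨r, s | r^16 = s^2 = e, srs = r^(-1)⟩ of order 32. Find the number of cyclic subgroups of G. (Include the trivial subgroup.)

21

Group the elements of G by the cyclic subgroup they generate; each cyclic subgroup of order d accounts for φ(d) elements.
Cyclic subgroups by order — order 1: 1; order 2: 17; order 4: 1; order 8: 1; order 16: 1.
Total: 21.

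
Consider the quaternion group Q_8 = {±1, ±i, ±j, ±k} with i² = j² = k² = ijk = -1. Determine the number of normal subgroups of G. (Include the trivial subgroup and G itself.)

G has 6 subgroups. Checking conjugation-invariance by order — order 1: 1/1 normal; order 2: 1/1 normal; order 4: 3/3 normal; order 8: 1/1 normal.
Total normal subgroups: 6.

6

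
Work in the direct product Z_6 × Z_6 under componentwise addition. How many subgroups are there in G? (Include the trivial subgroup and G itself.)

30

|G| = 36, so by Lagrange every subgroup order divides 36. Divisors: 1, 2, 3, 4, 6, 9, 12, 18, 36.
Subgroups by order — order 1: 1; order 2: 3; order 3: 4; order 4: 1; order 6: 12; order 9: 1; order 12: 4; order 18: 3; order 36: 1.
Total: 1 + 3 + 4 + 1 + 12 + 1 + 4 + 3 + 1 = 30.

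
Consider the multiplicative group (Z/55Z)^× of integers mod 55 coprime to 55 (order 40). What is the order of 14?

10

Compute successive powers of 14 mod 55: 14, 31, 49, 26, 34, 36, 9, 16, …; 14^10 ≡ 1 (mod 55).
So |⟨14⟩| = 10.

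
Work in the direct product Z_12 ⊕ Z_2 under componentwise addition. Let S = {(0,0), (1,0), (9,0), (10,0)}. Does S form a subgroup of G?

No

(1,0) ∈ S but its inverse (11,0) ∉ S, so S is not a subgroup.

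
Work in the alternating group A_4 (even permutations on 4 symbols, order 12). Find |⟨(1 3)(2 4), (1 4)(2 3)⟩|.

|⟨(1 3)(2 4)⟩| = 2 and |⟨(1 4)(2 3)⟩| = 2, so |H| is a multiple of lcm(2, 2) = 2 and divides |G| = 12.
Closing under the operation: H = {e, (1 2)(3 4), (1 3)(2 4), (1 4)(2 3)}, so |H| = 4.

4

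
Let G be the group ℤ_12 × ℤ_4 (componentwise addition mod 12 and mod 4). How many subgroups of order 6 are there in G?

|G| = 48 and 6 | 48, so subgroups of order 6 are possible by Lagrange.
The subgroups of order 6 are: {(0,0), (0,2), (4,0), (4,2), (8,0), (8,2)}; {(0,0), (2,0), (4,0), (6,0), (8,0), (10,0)}; {(0,0), (2,2), (4,0), (6,2), (8,0), (10,2)}.
So G has 3 subgroups of order 6.

3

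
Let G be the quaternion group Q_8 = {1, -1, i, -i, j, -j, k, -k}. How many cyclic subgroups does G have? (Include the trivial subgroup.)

5

A cyclic subgroup of order d is generated by each of its φ(d) elements of order d, so the cyclic subgroups of order d number (#elements of order d)/φ(d).
Cyclic subgroups by order — order 1: 1; order 2: 1; order 4: 3.
Total: 5.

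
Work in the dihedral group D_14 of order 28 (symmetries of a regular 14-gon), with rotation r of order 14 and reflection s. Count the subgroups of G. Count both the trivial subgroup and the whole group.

|G| = 28, so by Lagrange every subgroup order divides 28. Divisors: 1, 2, 4, 7, 14, 28.
Subgroups by order — order 1: 1; order 2: 15; order 4: 7; order 7: 1; order 14: 3; order 28: 1.
Total: 1 + 15 + 7 + 1 + 3 + 1 = 28.

28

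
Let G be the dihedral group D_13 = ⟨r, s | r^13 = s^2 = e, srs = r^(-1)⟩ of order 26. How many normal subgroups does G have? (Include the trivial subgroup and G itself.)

G has 16 subgroups. Checking conjugation-invariance by order — order 1: 1/1 normal; order 2: 0/13 normal; order 13: 1/1 normal; order 26: 1/1 normal.
Total normal subgroups: 3.

3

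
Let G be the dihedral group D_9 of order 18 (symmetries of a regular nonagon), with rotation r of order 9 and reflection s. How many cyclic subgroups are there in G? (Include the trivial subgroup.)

12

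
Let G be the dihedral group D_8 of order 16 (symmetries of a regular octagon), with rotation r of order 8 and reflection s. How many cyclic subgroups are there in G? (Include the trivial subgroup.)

A cyclic subgroup of order d is generated by each of its φ(d) elements of order d, so the cyclic subgroups of order d number (#elements of order d)/φ(d).
Cyclic subgroups by order — order 1: 1; order 2: 9; order 4: 1; order 8: 1.
Total: 12.

12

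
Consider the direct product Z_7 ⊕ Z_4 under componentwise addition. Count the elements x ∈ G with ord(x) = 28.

An element (a,b) has order lcm(ord(a), ord(b)); count pairs with lcm equal to 28.
Enumerating gives 12 such elements.

12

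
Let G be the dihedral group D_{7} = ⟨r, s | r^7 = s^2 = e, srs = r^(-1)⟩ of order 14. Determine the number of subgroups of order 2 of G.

7

|G| = 14 and 2 | 14, so subgroups of order 2 are possible by Lagrange.
The subgroups of order 2 are: {e, r^2s}; {e, r^3s}; {e, r^4s}; {e, r^5s}; … (7 in all).
So G has 7 subgroups of order 2.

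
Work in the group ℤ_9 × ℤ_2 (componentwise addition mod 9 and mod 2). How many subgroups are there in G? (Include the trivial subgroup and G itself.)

|G| = 18, so by Lagrange every subgroup order divides 18. Divisors: 1, 2, 3, 6, 9, 18.
Subgroups by order — order 1: 1; order 2: 1; order 3: 1; order 6: 1; order 9: 1; order 18: 1.
Total: 1 + 1 + 1 + 1 + 1 + 1 = 6.

6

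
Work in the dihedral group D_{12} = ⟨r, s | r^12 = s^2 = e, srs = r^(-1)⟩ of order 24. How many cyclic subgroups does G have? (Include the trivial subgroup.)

A cyclic subgroup of order d is generated by each of its φ(d) elements of order d, so the cyclic subgroups of order d number (#elements of order d)/φ(d).
Cyclic subgroups by order — order 1: 1; order 2: 13; order 3: 1; order 4: 1; order 6: 1; order 12: 1.
Total: 18.

18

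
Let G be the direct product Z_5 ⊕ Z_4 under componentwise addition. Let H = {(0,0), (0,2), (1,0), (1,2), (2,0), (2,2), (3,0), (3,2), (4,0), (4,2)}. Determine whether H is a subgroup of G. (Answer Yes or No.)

Yes

|H| = 10 divides |G| = 20, consistent with Lagrange.
H contains the identity, every element's inverse is in H, and H is closed under +: it is a subgroup.
In fact H = ⟨(1,2)⟩.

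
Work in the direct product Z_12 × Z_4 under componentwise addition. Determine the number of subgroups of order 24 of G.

|G| = 48 and 24 | 48, so subgroups of order 24 are possible by Lagrange.
The subgroups of order 24 are: {(0,0), (0,1), (0,2), (0,3), (2,0), (2,1), (2,2), (2,3), (4,0), (4,1), (4,2), (4,3), (6,0), (6,1), (6,2), (6,3), (8,0), (8,1), (8,2), (8,3), (10,0), (10,1), (10,2), (10,3)}; {(0,0), (0,2), (1,0), (1,2), (2,0), (2,2), (3,0), (3,2), (4,0), (4,2), (5,0), (5,2), (6,0), (6,2), (7,0), (7,2), (8,0), (8,2), (9,0), (9,2), (10,0), (10,2), (11,0), (11,2)}; {(0,0), (0,2), (1,1), (1,3), (2,0), (2,2), (3,1), (3,3), (4,0), (4,2), (5,1), (5,3), (6,0), (6,2), (7,1), (7,3), (8,0), (8,2), (9,1), (9,3), (10,0), (10,2), (11,1), (11,3)}.
So G has 3 subgroups of order 24.

3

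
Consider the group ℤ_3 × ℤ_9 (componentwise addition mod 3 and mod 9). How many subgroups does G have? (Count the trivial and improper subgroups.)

|G| = 27, so by Lagrange every subgroup order divides 27. Divisors: 1, 3, 9, 27.
Subgroups by order — order 1: 1; order 3: 4; order 9: 4; order 27: 1.
Total: 1 + 4 + 4 + 1 = 10.

10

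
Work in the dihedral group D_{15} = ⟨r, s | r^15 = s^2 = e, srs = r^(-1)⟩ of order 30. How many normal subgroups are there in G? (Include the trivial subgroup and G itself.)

5

G has 28 subgroups. Checking conjugation-invariance by order — order 1: 1/1 normal; order 2: 0/15 normal; order 3: 1/1 normal; order 5: 1/1 normal; order 6: 0/5 normal; order 10: 0/3 normal; order 15: 1/1 normal; order 30: 1/1 normal.
Total normal subgroups: 5.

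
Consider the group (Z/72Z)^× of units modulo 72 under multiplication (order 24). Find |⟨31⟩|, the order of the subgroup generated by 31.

Compute successive powers of 31 mod 72: 31, 25, 55, 49, 7, 1; 31^6 ≡ 1 (mod 72).
So |⟨31⟩| = 6.

6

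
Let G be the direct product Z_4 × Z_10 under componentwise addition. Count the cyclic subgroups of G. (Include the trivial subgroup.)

12

Each element a generates a cyclic subgroup ⟨a⟩; distinct elements may generate the same one (a cyclic group of order d has φ(d) generators).
Cyclic subgroups by order — order 1: 1; order 2: 3; order 4: 2; order 5: 1; order 10: 3; order 20: 2.
Total: 12.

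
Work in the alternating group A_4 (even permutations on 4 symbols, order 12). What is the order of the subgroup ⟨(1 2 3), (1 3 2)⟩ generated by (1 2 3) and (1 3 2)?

3

|⟨(1 2 3)⟩| = 3 and |⟨(1 3 2)⟩| = 3, so |H| is a multiple of lcm(3, 3) = 3 and divides |G| = 12.
Closing under the operation: H = {e, (1 2 3), (1 3 2)}, so |H| = 3.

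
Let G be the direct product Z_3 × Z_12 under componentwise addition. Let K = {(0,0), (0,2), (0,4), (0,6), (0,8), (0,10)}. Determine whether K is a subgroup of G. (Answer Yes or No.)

|K| = 6 divides |G| = 36, consistent with Lagrange.
K contains the identity, every element's inverse is in K, and K is closed under +: it is a subgroup.
In fact K = ⟨(0,2)⟩.

Yes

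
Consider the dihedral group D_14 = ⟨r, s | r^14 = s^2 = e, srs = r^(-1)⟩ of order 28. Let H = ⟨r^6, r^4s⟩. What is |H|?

|⟨r^6⟩| = 7 and |⟨r^4s⟩| = 2, so |H| is a multiple of lcm(7, 2) = 14 and divides |G| = 28.
Closing under the operation: H = {e, r^2, r^4, r^6, r^8, r^10, r^12, s, r^2s, r^4s, r^6s, r^8s, r^10s, r^12s}, so |H| = 14.

14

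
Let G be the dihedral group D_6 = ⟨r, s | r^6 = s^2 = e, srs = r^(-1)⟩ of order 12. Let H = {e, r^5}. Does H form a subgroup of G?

r^5 ∈ H but its inverse r ∉ H, so H is not a subgroup.

No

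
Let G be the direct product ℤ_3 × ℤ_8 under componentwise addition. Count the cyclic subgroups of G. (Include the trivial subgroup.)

Each element a generates a cyclic subgroup ⟨a⟩; distinct elements may generate the same one (a cyclic group of order d has φ(d) generators).
Cyclic subgroups by order — order 1: 1; order 2: 1; order 3: 1; order 4: 1; order 6: 1; order 8: 1; order 12: 1; order 24: 1.
Total: 8.

8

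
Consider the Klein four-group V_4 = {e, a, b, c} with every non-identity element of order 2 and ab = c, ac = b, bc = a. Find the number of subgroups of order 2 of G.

3

|G| = 4 and 2 | 4, so subgroups of order 2 are possible by Lagrange.
The subgroups of order 2 are: {e, a}; {e, b}; {e, c}.
So G has 3 subgroups of order 2.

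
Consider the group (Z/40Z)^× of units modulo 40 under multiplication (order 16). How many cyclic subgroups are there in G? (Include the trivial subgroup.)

12

A cyclic subgroup of order d is generated by each of its φ(d) elements of order d, so the cyclic subgroups of order d number (#elements of order d)/φ(d).
Cyclic subgroups by order — order 1: 1; order 2: 7; order 4: 4.
Total: 12.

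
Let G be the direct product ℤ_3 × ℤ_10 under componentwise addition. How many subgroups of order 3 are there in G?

|G| = 30 and 3 | 30, so subgroups of order 3 are possible by Lagrange.
The subgroups of order 3 are: {(0,0), (1,0), (2,0)}.
So G has 1 subgroup of order 3.

1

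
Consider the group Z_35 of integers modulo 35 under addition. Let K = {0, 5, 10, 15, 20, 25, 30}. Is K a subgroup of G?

|K| = 7 divides |G| = 35, consistent with Lagrange.
K contains the identity, every element's inverse is in K, and K is closed under +: it is a subgroup.
In fact K = ⟨20⟩.

Yes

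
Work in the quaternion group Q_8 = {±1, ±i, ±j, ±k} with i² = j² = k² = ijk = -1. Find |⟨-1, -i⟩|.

|⟨-1⟩| = 2 and |⟨-i⟩| = 4, so |H| is a multiple of lcm(2, 4) = 4 and divides |G| = 8.
Closing under the operation: H = {1, -1, i, -i}, so |H| = 4.

4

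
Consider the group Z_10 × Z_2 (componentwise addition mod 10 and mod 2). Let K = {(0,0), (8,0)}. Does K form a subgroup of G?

No

(8,0) ∈ K but its inverse (2,0) ∉ K, so K is not a subgroup.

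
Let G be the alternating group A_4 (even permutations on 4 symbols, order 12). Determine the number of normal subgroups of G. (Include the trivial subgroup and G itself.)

G has 10 subgroups. Checking conjugation-invariance by order — order 1: 1/1 normal; order 2: 0/3 normal; order 3: 0/4 normal; order 4: 1/1 normal; order 12: 1/1 normal.
Total normal subgroups: 3.

3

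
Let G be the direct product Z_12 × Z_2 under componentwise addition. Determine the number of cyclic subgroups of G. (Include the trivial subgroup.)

12

Each element a generates a cyclic subgroup ⟨a⟩; distinct elements may generate the same one (a cyclic group of order d has φ(d) generators).
Cyclic subgroups by order — order 1: 1; order 2: 3; order 3: 1; order 4: 2; order 6: 3; order 12: 2.
Total: 12.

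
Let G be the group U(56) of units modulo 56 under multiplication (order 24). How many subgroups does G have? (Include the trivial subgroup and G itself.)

|G| = 24, so by Lagrange every subgroup order divides 24. Divisors: 1, 2, 3, 4, 6, 8, 12, 24.
Subgroups by order — order 1: 1; order 2: 7; order 3: 1; order 4: 7; order 6: 7; order 8: 1; order 12: 7; order 24: 1.
Total: 1 + 7 + 1 + 7 + 7 + 1 + 7 + 1 = 32.

32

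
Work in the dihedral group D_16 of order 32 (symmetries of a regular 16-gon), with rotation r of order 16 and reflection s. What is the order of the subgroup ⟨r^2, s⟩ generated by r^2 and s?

|⟨r^2⟩| = 8 and |⟨s⟩| = 2, so |H| is a multiple of lcm(8, 2) = 8 and divides |G| = 32.
Closing under the operation: H = {e, r^2, r^4, r^6, r^8, r^10, r^12, r^14, s, r^2s, r^4s, r^6s, r^8s, r^10s, r^12s, r^14s}, so |H| = 16.

16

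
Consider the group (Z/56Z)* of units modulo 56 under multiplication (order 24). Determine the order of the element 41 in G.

Compute successive powers of 41 mod 56: 41, 1; 41^2 ≡ 1 (mod 56).
So |⟨41⟩| = 2.

2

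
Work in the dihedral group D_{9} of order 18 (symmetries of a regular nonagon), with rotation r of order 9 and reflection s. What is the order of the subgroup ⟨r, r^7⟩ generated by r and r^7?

|⟨r⟩| = 9 and |⟨r^7⟩| = 9, so |H| is a multiple of lcm(9, 9) = 9 and divides |G| = 18.
Closing under the operation: H = {e, r, r^2, r^3, r^4, r^5, r^6, r^7, r^8}, so |H| = 9.

9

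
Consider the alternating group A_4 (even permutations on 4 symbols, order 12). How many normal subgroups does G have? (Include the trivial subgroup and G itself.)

3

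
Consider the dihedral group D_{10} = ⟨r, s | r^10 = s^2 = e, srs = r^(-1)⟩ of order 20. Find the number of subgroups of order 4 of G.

|G| = 20 and 4 | 20, so subgroups of order 4 are possible by Lagrange.
The subgroups of order 4 are: {e, r^5, r^2s, r^7s}; {e, r^5, r^3s, r^8s}; {e, r^5, r^4s, r^9s}; {e, r^5, s, r^5s}; … (5 in all).
So G has 5 subgroups of order 4.

5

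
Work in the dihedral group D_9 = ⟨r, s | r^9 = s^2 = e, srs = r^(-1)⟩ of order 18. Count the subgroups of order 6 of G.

3

|G| = 18 and 6 | 18, so subgroups of order 6 are possible by Lagrange.
The subgroups of order 6 are: {e, r^3, r^6, r^2s, r^5s, r^8s}; {e, r^3, r^6, s, r^3s, r^6s}; {e, r^3, r^6, rs, r^4s, r^7s}.
So G has 3 subgroups of order 6.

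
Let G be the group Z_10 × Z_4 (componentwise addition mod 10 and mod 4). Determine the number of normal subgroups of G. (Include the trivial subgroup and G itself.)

G is abelian, so every subgroup is normal.
G has 16 subgroups in total, hence 16 normal subgroups.

16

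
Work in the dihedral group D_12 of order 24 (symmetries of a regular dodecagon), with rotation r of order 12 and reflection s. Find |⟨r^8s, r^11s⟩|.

8

|⟨r^8s⟩| = 2 and |⟨r^11s⟩| = 2, so |H| is a multiple of lcm(2, 2) = 2 and divides |G| = 24.
Closing under the operation: H = {e, r^3, r^6, r^9, r^2s, r^5s, r^8s, r^11s}, so |H| = 8.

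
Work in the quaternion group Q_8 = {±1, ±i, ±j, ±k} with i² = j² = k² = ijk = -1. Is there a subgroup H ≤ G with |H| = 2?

Yes

2 | 8. A subgroup of order 2 is {1, -1}.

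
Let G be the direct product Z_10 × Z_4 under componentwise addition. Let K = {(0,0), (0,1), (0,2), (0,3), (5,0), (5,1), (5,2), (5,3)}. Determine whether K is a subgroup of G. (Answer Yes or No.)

|K| = 8 divides |G| = 40, consistent with Lagrange.
K contains the identity, every element's inverse is in K, and K is closed under +: it is a subgroup.

Yes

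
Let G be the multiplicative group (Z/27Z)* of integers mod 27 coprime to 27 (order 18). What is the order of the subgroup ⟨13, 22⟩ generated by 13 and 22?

|⟨13⟩| = 9 and |⟨22⟩| = 9, so |H| is a multiple of lcm(9, 9) = 9 and divides |G| = 18.
Closing under the operation: H = {1, 4, 7, 10, 13, 16, 19, 22, 25}, so |H| = 9.

9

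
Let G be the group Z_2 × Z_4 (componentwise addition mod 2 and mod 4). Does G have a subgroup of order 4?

Yes

4 | 8. A subgroup of order 4 is {(0,0), (0,1), (0,2), (0,3)}.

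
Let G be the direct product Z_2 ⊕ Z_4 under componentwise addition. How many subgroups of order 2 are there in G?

3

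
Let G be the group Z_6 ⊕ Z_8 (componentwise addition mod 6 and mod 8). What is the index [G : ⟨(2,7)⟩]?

|⟨(2,7)⟩| = 24 and |G| = 48.
By Lagrange, [G : H] = |G|/|H| = 48/24 = 2.

2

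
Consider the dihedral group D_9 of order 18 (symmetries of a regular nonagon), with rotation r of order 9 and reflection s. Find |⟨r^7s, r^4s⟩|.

6

|⟨r^7s⟩| = 2 and |⟨r^4s⟩| = 2, so |H| is a multiple of lcm(2, 2) = 2 and divides |G| = 18.
Closing under the operation: H = {e, r^3, r^6, rs, r^4s, r^7s}, so |H| = 6.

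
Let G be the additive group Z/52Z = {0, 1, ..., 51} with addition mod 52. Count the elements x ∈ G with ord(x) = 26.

In a cyclic group of order 52, the number of elements of order d (for d | 52) is φ(d).
φ(26) = 12.

12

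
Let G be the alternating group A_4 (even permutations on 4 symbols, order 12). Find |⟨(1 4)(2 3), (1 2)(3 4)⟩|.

|⟨(1 4)(2 3)⟩| = 2 and |⟨(1 2)(3 4)⟩| = 2, so |H| is a multiple of lcm(2, 2) = 2 and divides |G| = 12.
Closing under the operation: H = {e, (1 2)(3 4), (1 3)(2 4), (1 4)(2 3)}, so |H| = 4.

4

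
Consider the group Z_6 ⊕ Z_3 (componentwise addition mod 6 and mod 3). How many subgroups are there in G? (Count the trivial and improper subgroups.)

|G| = 18, so by Lagrange every subgroup order divides 18. Divisors: 1, 2, 3, 6, 9, 18.
Subgroups by order — order 1: 1; order 2: 1; order 3: 4; order 6: 4; order 9: 1; order 18: 1.
Total: 1 + 1 + 4 + 4 + 1 + 1 = 12.

12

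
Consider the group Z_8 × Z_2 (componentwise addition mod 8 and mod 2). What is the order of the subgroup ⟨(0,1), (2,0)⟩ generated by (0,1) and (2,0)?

|⟨(0,1)⟩| = 2 and |⟨(2,0)⟩| = 4, so |H| is a multiple of lcm(2, 4) = 4 and divides |G| = 16.
Closing under the operation: H = {(0,0), (0,1), (2,0), (2,1), (4,0), (4,1), (6,0), (6,1)}, so |H| = 8.

8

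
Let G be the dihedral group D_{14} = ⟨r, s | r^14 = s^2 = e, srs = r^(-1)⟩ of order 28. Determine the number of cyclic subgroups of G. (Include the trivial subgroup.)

18

Group the elements of G by the cyclic subgroup they generate; each cyclic subgroup of order d accounts for φ(d) elements.
Cyclic subgroups by order — order 1: 1; order 2: 15; order 7: 1; order 14: 1.
Total: 18.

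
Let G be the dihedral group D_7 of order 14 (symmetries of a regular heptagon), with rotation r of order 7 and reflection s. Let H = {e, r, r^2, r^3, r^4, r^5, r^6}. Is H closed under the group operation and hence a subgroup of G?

Yes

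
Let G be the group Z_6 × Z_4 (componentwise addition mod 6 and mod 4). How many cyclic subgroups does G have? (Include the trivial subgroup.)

12

Group the elements of G by the cyclic subgroup they generate; each cyclic subgroup of order d accounts for φ(d) elements.
Cyclic subgroups by order — order 1: 1; order 2: 3; order 3: 1; order 4: 2; order 6: 3; order 12: 2.
Total: 12.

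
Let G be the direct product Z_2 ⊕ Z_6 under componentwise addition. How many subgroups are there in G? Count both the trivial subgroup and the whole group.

10

|G| = 12, so by Lagrange every subgroup order divides 12. Divisors: 1, 2, 3, 4, 6, 12.
Subgroups by order — order 1: 1; order 2: 3; order 3: 1; order 4: 1; order 6: 3; order 12: 1.
Total: 1 + 3 + 1 + 1 + 3 + 1 = 10.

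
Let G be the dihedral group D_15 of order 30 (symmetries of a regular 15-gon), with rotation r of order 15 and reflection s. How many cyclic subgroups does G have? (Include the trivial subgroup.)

19

A cyclic subgroup of order d is generated by each of its φ(d) elements of order d, so the cyclic subgroups of order d number (#elements of order d)/φ(d).
Cyclic subgroups by order — order 1: 1; order 2: 15; order 3: 1; order 5: 1; order 15: 1.
Total: 19.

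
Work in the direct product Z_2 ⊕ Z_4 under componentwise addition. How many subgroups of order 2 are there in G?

|G| = 8 and 2 | 8, so subgroups of order 2 are possible by Lagrange.
The subgroups of order 2 are: {(0,0), (0,2)}; {(0,0), (1,0)}; {(0,0), (1,2)}.
So G has 3 subgroups of order 2.

3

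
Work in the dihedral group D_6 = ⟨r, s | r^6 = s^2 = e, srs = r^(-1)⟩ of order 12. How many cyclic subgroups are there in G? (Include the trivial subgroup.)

A cyclic subgroup of order d is generated by each of its φ(d) elements of order d, so the cyclic subgroups of order d number (#elements of order d)/φ(d).
Cyclic subgroups by order — order 1: 1; order 2: 7; order 3: 1; order 6: 1.
Total: 10.

10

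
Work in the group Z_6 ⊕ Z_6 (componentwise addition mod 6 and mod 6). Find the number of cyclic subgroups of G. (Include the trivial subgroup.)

20

A cyclic subgroup of order d is generated by each of its φ(d) elements of order d, so the cyclic subgroups of order d number (#elements of order d)/φ(d).
Cyclic subgroups by order — order 1: 1; order 2: 3; order 3: 4; order 6: 12.
Total: 20.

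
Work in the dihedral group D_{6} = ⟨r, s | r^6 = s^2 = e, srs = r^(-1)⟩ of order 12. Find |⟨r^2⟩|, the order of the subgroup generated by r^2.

3

Computing powers of r^2: the smallest k with (r^2)^k = e is k = 3.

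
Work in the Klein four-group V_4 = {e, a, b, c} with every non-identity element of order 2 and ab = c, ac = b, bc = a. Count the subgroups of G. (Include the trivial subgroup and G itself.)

|G| = 4, so by Lagrange every subgroup order divides 4. Divisors: 1, 2, 4.
Subgroups by order — order 1: 1; order 2: 3; order 4: 1.
Total: 1 + 3 + 1 = 5.

5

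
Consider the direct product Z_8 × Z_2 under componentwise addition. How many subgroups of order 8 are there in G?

|G| = 16 and 8 | 16, so subgroups of order 8 are possible by Lagrange.
The subgroups of order 8 are: {(0,0), (0,1), (2,0), (2,1), (4,0), (4,1), (6,0), (6,1)}; {(0,0), (1,0), (2,0), (3,0), (4,0), (5,0), (6,0), (7,0)}; {(0,0), (1,1), (2,0), (3,1), (4,0), (5,1), (6,0), (7,1)}.
So G has 3 subgroups of order 8.

3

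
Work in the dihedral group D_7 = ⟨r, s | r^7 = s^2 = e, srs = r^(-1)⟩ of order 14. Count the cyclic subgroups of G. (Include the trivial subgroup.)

Each element a generates a cyclic subgroup ⟨a⟩; distinct elements may generate the same one (a cyclic group of order d has φ(d) generators).
Cyclic subgroups by order — order 1: 1; order 2: 7; order 7: 1.
Total: 9.

9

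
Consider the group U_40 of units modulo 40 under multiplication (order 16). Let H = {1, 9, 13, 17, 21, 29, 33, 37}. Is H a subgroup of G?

|H| = 8 divides |G| = 16, consistent with Lagrange.
H contains the identity, every element's inverse is in H, and H is closed under ·: it is a subgroup.

Yes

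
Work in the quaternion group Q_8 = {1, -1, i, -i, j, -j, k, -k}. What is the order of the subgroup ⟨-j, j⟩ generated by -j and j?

4

|⟨-j⟩| = 4 and |⟨j⟩| = 4, so |H| is a multiple of lcm(4, 4) = 4 and divides |G| = 8.
Closing under the operation: H = {1, -1, j, -j}, so |H| = 4.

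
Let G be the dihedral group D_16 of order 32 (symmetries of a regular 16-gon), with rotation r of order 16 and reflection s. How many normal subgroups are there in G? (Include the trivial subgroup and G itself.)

G has 36 subgroups. Checking conjugation-invariance by order — order 1: 1/1 normal; order 2: 1/17 normal; order 4: 1/9 normal; order 8: 1/5 normal; order 16: 3/3 normal; order 32: 1/1 normal.
Total normal subgroups: 8.

8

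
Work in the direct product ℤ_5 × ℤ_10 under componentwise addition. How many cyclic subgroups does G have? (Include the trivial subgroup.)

Each element a generates a cyclic subgroup ⟨a⟩; distinct elements may generate the same one (a cyclic group of order d has φ(d) generators).
Cyclic subgroups by order — order 1: 1; order 2: 1; order 5: 6; order 10: 6.
Total: 14.

14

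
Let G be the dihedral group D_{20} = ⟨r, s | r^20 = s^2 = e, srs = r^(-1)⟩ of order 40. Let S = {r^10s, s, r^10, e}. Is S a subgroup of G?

|S| = 4 divides |G| = 40, consistent with Lagrange.
S contains the identity, every element's inverse is in S, and S is closed under ·: it is a subgroup.

Yes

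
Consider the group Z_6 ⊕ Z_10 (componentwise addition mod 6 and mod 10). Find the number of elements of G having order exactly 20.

0

An element (a,b) has order lcm(ord(a), ord(b)); count pairs with lcm equal to 20.
Enumerating gives 0 such elements.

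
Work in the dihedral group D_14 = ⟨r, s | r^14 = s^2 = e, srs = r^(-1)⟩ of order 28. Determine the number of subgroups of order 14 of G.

3

|G| = 28 and 14 | 28, so subgroups of order 14 are possible by Lagrange.
The subgroups of order 14 are: {e, r, r^2, r^3, r^4, r^5, r^6, r^7, r^8, r^9, r^10, r^11, r^12, r^13}; {e, r^2, r^4, r^6, r^8, r^10, r^12, s, r^2s, r^4s, r^6s, r^8s, r^10s, r^12s}; {e, r^2, r^4, r^6, r^8, r^10, r^12, rs, r^3s, r^5s, r^7s, r^9s, r^11s, r^13s}.
So G has 3 subgroups of order 14.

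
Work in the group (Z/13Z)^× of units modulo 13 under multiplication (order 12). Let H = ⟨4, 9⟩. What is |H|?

|⟨4⟩| = 6 and |⟨9⟩| = 3, so |H| is a multiple of lcm(6, 3) = 6 and divides |G| = 12.
Closing under the operation: H = {1, 3, 4, 9, 10, 12}, so |H| = 6.

6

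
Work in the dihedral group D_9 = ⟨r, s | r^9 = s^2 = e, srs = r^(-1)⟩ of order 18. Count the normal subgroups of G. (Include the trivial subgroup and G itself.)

4

G has 16 subgroups. Checking conjugation-invariance by order — order 1: 1/1 normal; order 2: 0/9 normal; order 3: 1/1 normal; order 6: 0/3 normal; order 9: 1/1 normal; order 18: 1/1 normal.
Total normal subgroups: 4.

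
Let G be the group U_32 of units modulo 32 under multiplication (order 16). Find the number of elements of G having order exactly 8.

The elements of order 8 are: 3, 5, 11, 13, 19, 21, 27, 29.
That's 8.

8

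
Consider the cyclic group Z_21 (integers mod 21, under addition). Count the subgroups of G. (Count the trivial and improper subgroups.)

4

A cyclic group of order 21 has exactly one subgroup for each divisor of 21.
Divisors of 21: 1, 3, 7, 21.
So Z_21 has 4 subgroups.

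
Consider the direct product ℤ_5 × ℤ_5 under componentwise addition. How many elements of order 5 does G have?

24

An element (a,b) has order lcm(ord(a), ord(b)); count pairs with lcm equal to 5.
Enumerating gives 24 such elements.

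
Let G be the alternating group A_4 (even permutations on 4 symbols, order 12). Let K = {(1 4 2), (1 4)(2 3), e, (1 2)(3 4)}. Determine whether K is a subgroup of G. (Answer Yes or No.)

No

(1 4 2) ∈ K but its inverse (1 2 4) ∉ K, so K is not a subgroup.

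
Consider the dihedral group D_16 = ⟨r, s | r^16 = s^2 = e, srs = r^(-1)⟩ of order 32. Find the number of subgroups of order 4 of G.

|G| = 32 and 4 | 32, so subgroups of order 4 are possible by Lagrange.
The subgroups of order 4 are: {e, r^8, r^2s, r^10s}; {e, r^8, r^3s, r^11s}; {e, r^4, r^8, r^12}; {e, r^8, r^4s, r^12s}; … (9 in all).
So G has 9 subgroups of order 4.

9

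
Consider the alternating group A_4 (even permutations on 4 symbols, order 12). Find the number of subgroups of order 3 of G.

4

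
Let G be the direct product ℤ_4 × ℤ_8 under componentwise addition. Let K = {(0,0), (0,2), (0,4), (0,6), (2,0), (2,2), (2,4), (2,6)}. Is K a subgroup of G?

Yes

|K| = 8 divides |G| = 32, consistent with Lagrange.
K contains the identity, every element's inverse is in K, and K is closed under +: it is a subgroup.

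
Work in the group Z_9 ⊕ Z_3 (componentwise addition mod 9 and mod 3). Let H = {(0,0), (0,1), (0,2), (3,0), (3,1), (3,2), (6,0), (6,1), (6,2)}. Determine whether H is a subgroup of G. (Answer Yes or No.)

|H| = 9 divides |G| = 27, consistent with Lagrange.
H contains the identity, every element's inverse is in H, and H is closed under +: it is a subgroup.

Yes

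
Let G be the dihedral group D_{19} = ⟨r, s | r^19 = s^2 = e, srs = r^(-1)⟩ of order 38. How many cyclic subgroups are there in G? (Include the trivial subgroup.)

Group the elements of G by the cyclic subgroup they generate; each cyclic subgroup of order d accounts for φ(d) elements.
Cyclic subgroups by order — order 1: 1; order 2: 19; order 19: 1.
Total: 21.

21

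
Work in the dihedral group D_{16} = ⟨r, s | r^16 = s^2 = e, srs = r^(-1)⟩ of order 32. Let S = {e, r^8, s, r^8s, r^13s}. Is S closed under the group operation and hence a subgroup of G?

No

|S| = 5 does not divide |G| = 32, so by Lagrange S is not a subgroup.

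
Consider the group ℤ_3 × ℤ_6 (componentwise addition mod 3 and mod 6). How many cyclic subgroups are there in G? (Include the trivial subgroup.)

A cyclic subgroup of order d is generated by each of its φ(d) elements of order d, so the cyclic subgroups of order d number (#elements of order d)/φ(d).
Cyclic subgroups by order — order 1: 1; order 2: 1; order 3: 4; order 6: 4.
Total: 10.

10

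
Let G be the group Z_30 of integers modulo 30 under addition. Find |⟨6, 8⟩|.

15

|⟨6⟩| = 5 and |⟨8⟩| = 15, so |H| is a multiple of lcm(5, 15) = 15 and divides |G| = 30.
Closing under the operation: H = {0, 2, 4, 6, 8, 10, 12, 14, 16, 18, 20, 22, 24, 26, 28}, so |H| = 15.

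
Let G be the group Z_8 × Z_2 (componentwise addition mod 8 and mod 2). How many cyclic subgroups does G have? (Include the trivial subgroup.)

Each element a generates a cyclic subgroup ⟨a⟩; distinct elements may generate the same one (a cyclic group of order d has φ(d) generators).
Cyclic subgroups by order — order 1: 1; order 2: 3; order 4: 2; order 8: 2.
Total: 8.

8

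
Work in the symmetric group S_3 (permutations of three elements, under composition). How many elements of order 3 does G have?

The elements of order 3 are: (1 2 3), (1 3 2).
That's 2.

2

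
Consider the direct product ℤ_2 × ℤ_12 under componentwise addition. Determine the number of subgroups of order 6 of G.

3

|G| = 24 and 6 | 24, so subgroups of order 6 are possible by Lagrange.
The subgroups of order 6 are: {(0,0), (0,2), (0,4), (0,6), (0,8), (0,10)}; {(0,0), (0,4), (0,8), (1,0), (1,4), (1,8)}; {(0,0), (0,4), (0,8), (1,2), (1,6), (1,10)}.
So G has 3 subgroups of order 6.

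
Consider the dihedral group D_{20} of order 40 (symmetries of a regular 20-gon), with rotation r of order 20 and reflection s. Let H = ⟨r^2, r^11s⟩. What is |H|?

|⟨r^2⟩| = 10 and |⟨r^11s⟩| = 2, so |H| is a multiple of lcm(10, 2) = 10 and divides |G| = 40.
Closing under the operation: H = {e, r^2, r^4, r^6, r^8, r^10, r^12, r^14, r^16, r^18, rs, r^3s, r^5s, r^7s, r^9s, r^11s, r^13s, r^15s, r^17s, r^19s}, so |H| = 20.

20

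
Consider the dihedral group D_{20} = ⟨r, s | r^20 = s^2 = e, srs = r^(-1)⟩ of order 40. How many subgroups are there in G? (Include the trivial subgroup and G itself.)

48

|G| = 40, so by Lagrange every subgroup order divides 40. Divisors: 1, 2, 4, 5, 8, 10, 20, 40.
Subgroups by order — order 1: 1; order 2: 21; order 4: 11; order 5: 1; order 8: 5; order 10: 5; order 20: 3; order 40: 1.
Total: 1 + 21 + 11 + 1 + 5 + 5 + 3 + 1 = 48.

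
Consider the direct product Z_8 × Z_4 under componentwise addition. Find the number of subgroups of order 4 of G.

7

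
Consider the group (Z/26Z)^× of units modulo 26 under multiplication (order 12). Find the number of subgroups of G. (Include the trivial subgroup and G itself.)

|G| = 12, so by Lagrange every subgroup order divides 12. Divisors: 1, 2, 3, 4, 6, 12.
Subgroups by order — order 1: 1; order 2: 1; order 3: 1; order 4: 1; order 6: 1; order 12: 1.
Total: 1 + 1 + 1 + 1 + 1 + 1 = 6.

6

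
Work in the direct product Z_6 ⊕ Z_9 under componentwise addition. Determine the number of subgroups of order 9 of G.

|G| = 54 and 9 | 54, so subgroups of order 9 are possible by Lagrange.
The subgroups of order 9 are: {(0,0), (0,1), (0,2), (0,3), (0,4), (0,5), (0,6), (0,7), (0,8)}; {(0,0), (0,3), (0,6), (2,0), (2,3), (2,6), (4,0), (4,3), (4,6)}; {(0,0), (0,3), (0,6), (2,1), (2,4), (2,7), (4,2), (4,5), (4,8)}; {(0,0), (0,3), (0,6), (2,2), (2,5), (2,8), (4,1), (4,4), (4,7)}.
So G has 4 subgroups of order 9.

4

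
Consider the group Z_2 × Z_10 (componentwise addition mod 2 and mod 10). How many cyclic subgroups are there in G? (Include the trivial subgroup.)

8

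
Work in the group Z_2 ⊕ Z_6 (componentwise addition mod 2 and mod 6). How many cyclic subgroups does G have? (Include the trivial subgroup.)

Group the elements of G by the cyclic subgroup they generate; each cyclic subgroup of order d accounts for φ(d) elements.
Cyclic subgroups by order — order 1: 1; order 2: 3; order 3: 1; order 6: 3.
Total: 8.

8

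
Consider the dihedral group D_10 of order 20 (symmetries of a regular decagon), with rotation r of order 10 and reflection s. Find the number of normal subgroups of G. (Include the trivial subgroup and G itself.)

G has 22 subgroups. Checking conjugation-invariance by order — order 1: 1/1 normal; order 2: 1/11 normal; order 4: 0/5 normal; order 5: 1/1 normal; order 10: 3/3 normal; order 20: 1/1 normal.
Total normal subgroups: 7.

7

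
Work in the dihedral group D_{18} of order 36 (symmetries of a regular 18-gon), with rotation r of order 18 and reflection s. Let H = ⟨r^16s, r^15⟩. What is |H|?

12

|⟨r^16s⟩| = 2 and |⟨r^15⟩| = 6, so |H| is a multiple of lcm(2, 6) = 6 and divides |G| = 36.
Closing under the operation: H = {e, r^3, r^6, r^9, r^12, r^15, rs, r^4s, r^7s, r^10s, r^13s, r^16s}, so |H| = 12.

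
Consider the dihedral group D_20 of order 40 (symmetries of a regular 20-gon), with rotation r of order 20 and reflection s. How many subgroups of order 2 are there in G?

21

|G| = 40 and 2 | 40, so subgroups of order 2 are possible by Lagrange.
The subgroups of order 2 are: {e, r^10}; {e, r^10s}; {e, r^11s}; {e, r^12s}; … (21 in all).
So G has 21 subgroups of order 2.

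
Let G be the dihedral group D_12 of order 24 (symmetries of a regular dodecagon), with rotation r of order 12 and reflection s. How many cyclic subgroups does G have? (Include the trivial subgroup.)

A cyclic subgroup of order d is generated by each of its φ(d) elements of order d, so the cyclic subgroups of order d number (#elements of order d)/φ(d).
Cyclic subgroups by order — order 1: 1; order 2: 13; order 3: 1; order 4: 1; order 6: 1; order 12: 1.
Total: 18.

18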